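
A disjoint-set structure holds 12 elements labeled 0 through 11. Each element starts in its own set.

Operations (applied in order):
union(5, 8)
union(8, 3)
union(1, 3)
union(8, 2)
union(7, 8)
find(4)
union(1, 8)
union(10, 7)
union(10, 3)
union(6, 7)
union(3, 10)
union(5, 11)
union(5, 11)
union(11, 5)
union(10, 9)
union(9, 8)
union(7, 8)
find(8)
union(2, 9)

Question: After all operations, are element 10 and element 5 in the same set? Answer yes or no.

Answer: yes

Derivation:
Step 1: union(5, 8) -> merged; set of 5 now {5, 8}
Step 2: union(8, 3) -> merged; set of 8 now {3, 5, 8}
Step 3: union(1, 3) -> merged; set of 1 now {1, 3, 5, 8}
Step 4: union(8, 2) -> merged; set of 8 now {1, 2, 3, 5, 8}
Step 5: union(7, 8) -> merged; set of 7 now {1, 2, 3, 5, 7, 8}
Step 6: find(4) -> no change; set of 4 is {4}
Step 7: union(1, 8) -> already same set; set of 1 now {1, 2, 3, 5, 7, 8}
Step 8: union(10, 7) -> merged; set of 10 now {1, 2, 3, 5, 7, 8, 10}
Step 9: union(10, 3) -> already same set; set of 10 now {1, 2, 3, 5, 7, 8, 10}
Step 10: union(6, 7) -> merged; set of 6 now {1, 2, 3, 5, 6, 7, 8, 10}
Step 11: union(3, 10) -> already same set; set of 3 now {1, 2, 3, 5, 6, 7, 8, 10}
Step 12: union(5, 11) -> merged; set of 5 now {1, 2, 3, 5, 6, 7, 8, 10, 11}
Step 13: union(5, 11) -> already same set; set of 5 now {1, 2, 3, 5, 6, 7, 8, 10, 11}
Step 14: union(11, 5) -> already same set; set of 11 now {1, 2, 3, 5, 6, 7, 8, 10, 11}
Step 15: union(10, 9) -> merged; set of 10 now {1, 2, 3, 5, 6, 7, 8, 9, 10, 11}
Step 16: union(9, 8) -> already same set; set of 9 now {1, 2, 3, 5, 6, 7, 8, 9, 10, 11}
Step 17: union(7, 8) -> already same set; set of 7 now {1, 2, 3, 5, 6, 7, 8, 9, 10, 11}
Step 18: find(8) -> no change; set of 8 is {1, 2, 3, 5, 6, 7, 8, 9, 10, 11}
Step 19: union(2, 9) -> already same set; set of 2 now {1, 2, 3, 5, 6, 7, 8, 9, 10, 11}
Set of 10: {1, 2, 3, 5, 6, 7, 8, 9, 10, 11}; 5 is a member.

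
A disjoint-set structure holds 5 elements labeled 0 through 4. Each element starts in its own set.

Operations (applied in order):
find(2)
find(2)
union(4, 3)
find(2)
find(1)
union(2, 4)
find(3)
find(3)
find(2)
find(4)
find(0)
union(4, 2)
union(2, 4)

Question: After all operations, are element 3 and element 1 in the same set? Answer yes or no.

Answer: no

Derivation:
Step 1: find(2) -> no change; set of 2 is {2}
Step 2: find(2) -> no change; set of 2 is {2}
Step 3: union(4, 3) -> merged; set of 4 now {3, 4}
Step 4: find(2) -> no change; set of 2 is {2}
Step 5: find(1) -> no change; set of 1 is {1}
Step 6: union(2, 4) -> merged; set of 2 now {2, 3, 4}
Step 7: find(3) -> no change; set of 3 is {2, 3, 4}
Step 8: find(3) -> no change; set of 3 is {2, 3, 4}
Step 9: find(2) -> no change; set of 2 is {2, 3, 4}
Step 10: find(4) -> no change; set of 4 is {2, 3, 4}
Step 11: find(0) -> no change; set of 0 is {0}
Step 12: union(4, 2) -> already same set; set of 4 now {2, 3, 4}
Step 13: union(2, 4) -> already same set; set of 2 now {2, 3, 4}
Set of 3: {2, 3, 4}; 1 is not a member.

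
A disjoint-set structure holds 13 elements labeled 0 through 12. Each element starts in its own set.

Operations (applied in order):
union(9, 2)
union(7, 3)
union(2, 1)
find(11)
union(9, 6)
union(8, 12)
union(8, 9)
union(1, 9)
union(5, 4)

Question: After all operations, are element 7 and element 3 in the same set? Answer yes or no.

Step 1: union(9, 2) -> merged; set of 9 now {2, 9}
Step 2: union(7, 3) -> merged; set of 7 now {3, 7}
Step 3: union(2, 1) -> merged; set of 2 now {1, 2, 9}
Step 4: find(11) -> no change; set of 11 is {11}
Step 5: union(9, 6) -> merged; set of 9 now {1, 2, 6, 9}
Step 6: union(8, 12) -> merged; set of 8 now {8, 12}
Step 7: union(8, 9) -> merged; set of 8 now {1, 2, 6, 8, 9, 12}
Step 8: union(1, 9) -> already same set; set of 1 now {1, 2, 6, 8, 9, 12}
Step 9: union(5, 4) -> merged; set of 5 now {4, 5}
Set of 7: {3, 7}; 3 is a member.

Answer: yes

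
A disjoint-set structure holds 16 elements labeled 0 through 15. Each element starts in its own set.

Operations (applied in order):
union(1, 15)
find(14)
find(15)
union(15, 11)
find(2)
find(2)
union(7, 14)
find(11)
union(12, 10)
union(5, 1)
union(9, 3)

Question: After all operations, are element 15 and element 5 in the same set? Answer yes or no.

Answer: yes

Derivation:
Step 1: union(1, 15) -> merged; set of 1 now {1, 15}
Step 2: find(14) -> no change; set of 14 is {14}
Step 3: find(15) -> no change; set of 15 is {1, 15}
Step 4: union(15, 11) -> merged; set of 15 now {1, 11, 15}
Step 5: find(2) -> no change; set of 2 is {2}
Step 6: find(2) -> no change; set of 2 is {2}
Step 7: union(7, 14) -> merged; set of 7 now {7, 14}
Step 8: find(11) -> no change; set of 11 is {1, 11, 15}
Step 9: union(12, 10) -> merged; set of 12 now {10, 12}
Step 10: union(5, 1) -> merged; set of 5 now {1, 5, 11, 15}
Step 11: union(9, 3) -> merged; set of 9 now {3, 9}
Set of 15: {1, 5, 11, 15}; 5 is a member.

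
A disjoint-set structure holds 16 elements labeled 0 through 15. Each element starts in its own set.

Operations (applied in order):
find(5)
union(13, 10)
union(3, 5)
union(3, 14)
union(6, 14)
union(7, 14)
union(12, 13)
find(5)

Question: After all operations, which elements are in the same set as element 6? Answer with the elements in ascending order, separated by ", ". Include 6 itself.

Answer: 3, 5, 6, 7, 14

Derivation:
Step 1: find(5) -> no change; set of 5 is {5}
Step 2: union(13, 10) -> merged; set of 13 now {10, 13}
Step 3: union(3, 5) -> merged; set of 3 now {3, 5}
Step 4: union(3, 14) -> merged; set of 3 now {3, 5, 14}
Step 5: union(6, 14) -> merged; set of 6 now {3, 5, 6, 14}
Step 6: union(7, 14) -> merged; set of 7 now {3, 5, 6, 7, 14}
Step 7: union(12, 13) -> merged; set of 12 now {10, 12, 13}
Step 8: find(5) -> no change; set of 5 is {3, 5, 6, 7, 14}
Component of 6: {3, 5, 6, 7, 14}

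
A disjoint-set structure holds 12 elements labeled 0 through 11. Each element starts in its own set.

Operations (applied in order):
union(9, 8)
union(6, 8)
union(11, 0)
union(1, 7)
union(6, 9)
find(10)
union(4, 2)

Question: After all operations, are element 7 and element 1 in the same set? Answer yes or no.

Step 1: union(9, 8) -> merged; set of 9 now {8, 9}
Step 2: union(6, 8) -> merged; set of 6 now {6, 8, 9}
Step 3: union(11, 0) -> merged; set of 11 now {0, 11}
Step 4: union(1, 7) -> merged; set of 1 now {1, 7}
Step 5: union(6, 9) -> already same set; set of 6 now {6, 8, 9}
Step 6: find(10) -> no change; set of 10 is {10}
Step 7: union(4, 2) -> merged; set of 4 now {2, 4}
Set of 7: {1, 7}; 1 is a member.

Answer: yes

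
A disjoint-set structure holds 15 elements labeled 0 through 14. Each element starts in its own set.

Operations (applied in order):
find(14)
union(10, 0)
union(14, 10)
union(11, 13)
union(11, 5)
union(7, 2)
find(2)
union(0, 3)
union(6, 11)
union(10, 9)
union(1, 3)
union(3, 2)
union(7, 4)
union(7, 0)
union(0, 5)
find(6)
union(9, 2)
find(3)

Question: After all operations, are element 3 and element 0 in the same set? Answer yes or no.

Step 1: find(14) -> no change; set of 14 is {14}
Step 2: union(10, 0) -> merged; set of 10 now {0, 10}
Step 3: union(14, 10) -> merged; set of 14 now {0, 10, 14}
Step 4: union(11, 13) -> merged; set of 11 now {11, 13}
Step 5: union(11, 5) -> merged; set of 11 now {5, 11, 13}
Step 6: union(7, 2) -> merged; set of 7 now {2, 7}
Step 7: find(2) -> no change; set of 2 is {2, 7}
Step 8: union(0, 3) -> merged; set of 0 now {0, 3, 10, 14}
Step 9: union(6, 11) -> merged; set of 6 now {5, 6, 11, 13}
Step 10: union(10, 9) -> merged; set of 10 now {0, 3, 9, 10, 14}
Step 11: union(1, 3) -> merged; set of 1 now {0, 1, 3, 9, 10, 14}
Step 12: union(3, 2) -> merged; set of 3 now {0, 1, 2, 3, 7, 9, 10, 14}
Step 13: union(7, 4) -> merged; set of 7 now {0, 1, 2, 3, 4, 7, 9, 10, 14}
Step 14: union(7, 0) -> already same set; set of 7 now {0, 1, 2, 3, 4, 7, 9, 10, 14}
Step 15: union(0, 5) -> merged; set of 0 now {0, 1, 2, 3, 4, 5, 6, 7, 9, 10, 11, 13, 14}
Step 16: find(6) -> no change; set of 6 is {0, 1, 2, 3, 4, 5, 6, 7, 9, 10, 11, 13, 14}
Step 17: union(9, 2) -> already same set; set of 9 now {0, 1, 2, 3, 4, 5, 6, 7, 9, 10, 11, 13, 14}
Step 18: find(3) -> no change; set of 3 is {0, 1, 2, 3, 4, 5, 6, 7, 9, 10, 11, 13, 14}
Set of 3: {0, 1, 2, 3, 4, 5, 6, 7, 9, 10, 11, 13, 14}; 0 is a member.

Answer: yes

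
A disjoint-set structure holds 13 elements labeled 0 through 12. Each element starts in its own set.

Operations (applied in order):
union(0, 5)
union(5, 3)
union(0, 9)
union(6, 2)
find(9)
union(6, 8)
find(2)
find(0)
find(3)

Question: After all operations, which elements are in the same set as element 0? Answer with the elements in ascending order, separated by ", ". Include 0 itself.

Step 1: union(0, 5) -> merged; set of 0 now {0, 5}
Step 2: union(5, 3) -> merged; set of 5 now {0, 3, 5}
Step 3: union(0, 9) -> merged; set of 0 now {0, 3, 5, 9}
Step 4: union(6, 2) -> merged; set of 6 now {2, 6}
Step 5: find(9) -> no change; set of 9 is {0, 3, 5, 9}
Step 6: union(6, 8) -> merged; set of 6 now {2, 6, 8}
Step 7: find(2) -> no change; set of 2 is {2, 6, 8}
Step 8: find(0) -> no change; set of 0 is {0, 3, 5, 9}
Step 9: find(3) -> no change; set of 3 is {0, 3, 5, 9}
Component of 0: {0, 3, 5, 9}

Answer: 0, 3, 5, 9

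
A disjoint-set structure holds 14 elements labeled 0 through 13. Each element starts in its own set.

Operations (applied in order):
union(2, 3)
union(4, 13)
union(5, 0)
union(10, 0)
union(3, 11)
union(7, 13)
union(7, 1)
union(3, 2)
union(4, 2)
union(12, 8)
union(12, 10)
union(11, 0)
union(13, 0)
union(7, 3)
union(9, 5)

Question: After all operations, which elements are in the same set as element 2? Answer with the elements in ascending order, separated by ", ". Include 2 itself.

Step 1: union(2, 3) -> merged; set of 2 now {2, 3}
Step 2: union(4, 13) -> merged; set of 4 now {4, 13}
Step 3: union(5, 0) -> merged; set of 5 now {0, 5}
Step 4: union(10, 0) -> merged; set of 10 now {0, 5, 10}
Step 5: union(3, 11) -> merged; set of 3 now {2, 3, 11}
Step 6: union(7, 13) -> merged; set of 7 now {4, 7, 13}
Step 7: union(7, 1) -> merged; set of 7 now {1, 4, 7, 13}
Step 8: union(3, 2) -> already same set; set of 3 now {2, 3, 11}
Step 9: union(4, 2) -> merged; set of 4 now {1, 2, 3, 4, 7, 11, 13}
Step 10: union(12, 8) -> merged; set of 12 now {8, 12}
Step 11: union(12, 10) -> merged; set of 12 now {0, 5, 8, 10, 12}
Step 12: union(11, 0) -> merged; set of 11 now {0, 1, 2, 3, 4, 5, 7, 8, 10, 11, 12, 13}
Step 13: union(13, 0) -> already same set; set of 13 now {0, 1, 2, 3, 4, 5, 7, 8, 10, 11, 12, 13}
Step 14: union(7, 3) -> already same set; set of 7 now {0, 1, 2, 3, 4, 5, 7, 8, 10, 11, 12, 13}
Step 15: union(9, 5) -> merged; set of 9 now {0, 1, 2, 3, 4, 5, 7, 8, 9, 10, 11, 12, 13}
Component of 2: {0, 1, 2, 3, 4, 5, 7, 8, 9, 10, 11, 12, 13}

Answer: 0, 1, 2, 3, 4, 5, 7, 8, 9, 10, 11, 12, 13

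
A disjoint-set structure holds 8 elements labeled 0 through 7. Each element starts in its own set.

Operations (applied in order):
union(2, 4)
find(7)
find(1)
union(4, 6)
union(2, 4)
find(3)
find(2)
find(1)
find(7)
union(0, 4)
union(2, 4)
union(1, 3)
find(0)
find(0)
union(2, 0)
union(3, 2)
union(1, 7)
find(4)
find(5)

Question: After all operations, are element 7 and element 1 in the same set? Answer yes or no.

Step 1: union(2, 4) -> merged; set of 2 now {2, 4}
Step 2: find(7) -> no change; set of 7 is {7}
Step 3: find(1) -> no change; set of 1 is {1}
Step 4: union(4, 6) -> merged; set of 4 now {2, 4, 6}
Step 5: union(2, 4) -> already same set; set of 2 now {2, 4, 6}
Step 6: find(3) -> no change; set of 3 is {3}
Step 7: find(2) -> no change; set of 2 is {2, 4, 6}
Step 8: find(1) -> no change; set of 1 is {1}
Step 9: find(7) -> no change; set of 7 is {7}
Step 10: union(0, 4) -> merged; set of 0 now {0, 2, 4, 6}
Step 11: union(2, 4) -> already same set; set of 2 now {0, 2, 4, 6}
Step 12: union(1, 3) -> merged; set of 1 now {1, 3}
Step 13: find(0) -> no change; set of 0 is {0, 2, 4, 6}
Step 14: find(0) -> no change; set of 0 is {0, 2, 4, 6}
Step 15: union(2, 0) -> already same set; set of 2 now {0, 2, 4, 6}
Step 16: union(3, 2) -> merged; set of 3 now {0, 1, 2, 3, 4, 6}
Step 17: union(1, 7) -> merged; set of 1 now {0, 1, 2, 3, 4, 6, 7}
Step 18: find(4) -> no change; set of 4 is {0, 1, 2, 3, 4, 6, 7}
Step 19: find(5) -> no change; set of 5 is {5}
Set of 7: {0, 1, 2, 3, 4, 6, 7}; 1 is a member.

Answer: yes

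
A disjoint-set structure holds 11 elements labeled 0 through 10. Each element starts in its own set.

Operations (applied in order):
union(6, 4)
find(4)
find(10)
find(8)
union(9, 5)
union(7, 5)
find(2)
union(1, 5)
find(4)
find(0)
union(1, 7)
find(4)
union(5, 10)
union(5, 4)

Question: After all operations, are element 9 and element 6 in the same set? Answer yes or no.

Step 1: union(6, 4) -> merged; set of 6 now {4, 6}
Step 2: find(4) -> no change; set of 4 is {4, 6}
Step 3: find(10) -> no change; set of 10 is {10}
Step 4: find(8) -> no change; set of 8 is {8}
Step 5: union(9, 5) -> merged; set of 9 now {5, 9}
Step 6: union(7, 5) -> merged; set of 7 now {5, 7, 9}
Step 7: find(2) -> no change; set of 2 is {2}
Step 8: union(1, 5) -> merged; set of 1 now {1, 5, 7, 9}
Step 9: find(4) -> no change; set of 4 is {4, 6}
Step 10: find(0) -> no change; set of 0 is {0}
Step 11: union(1, 7) -> already same set; set of 1 now {1, 5, 7, 9}
Step 12: find(4) -> no change; set of 4 is {4, 6}
Step 13: union(5, 10) -> merged; set of 5 now {1, 5, 7, 9, 10}
Step 14: union(5, 4) -> merged; set of 5 now {1, 4, 5, 6, 7, 9, 10}
Set of 9: {1, 4, 5, 6, 7, 9, 10}; 6 is a member.

Answer: yes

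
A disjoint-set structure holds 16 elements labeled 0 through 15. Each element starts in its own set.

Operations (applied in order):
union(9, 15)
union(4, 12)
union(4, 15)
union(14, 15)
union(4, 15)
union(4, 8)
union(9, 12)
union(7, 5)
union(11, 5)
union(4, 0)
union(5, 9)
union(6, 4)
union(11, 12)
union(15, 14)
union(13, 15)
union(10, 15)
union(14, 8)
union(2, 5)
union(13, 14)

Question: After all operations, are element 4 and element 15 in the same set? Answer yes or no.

Step 1: union(9, 15) -> merged; set of 9 now {9, 15}
Step 2: union(4, 12) -> merged; set of 4 now {4, 12}
Step 3: union(4, 15) -> merged; set of 4 now {4, 9, 12, 15}
Step 4: union(14, 15) -> merged; set of 14 now {4, 9, 12, 14, 15}
Step 5: union(4, 15) -> already same set; set of 4 now {4, 9, 12, 14, 15}
Step 6: union(4, 8) -> merged; set of 4 now {4, 8, 9, 12, 14, 15}
Step 7: union(9, 12) -> already same set; set of 9 now {4, 8, 9, 12, 14, 15}
Step 8: union(7, 5) -> merged; set of 7 now {5, 7}
Step 9: union(11, 5) -> merged; set of 11 now {5, 7, 11}
Step 10: union(4, 0) -> merged; set of 4 now {0, 4, 8, 9, 12, 14, 15}
Step 11: union(5, 9) -> merged; set of 5 now {0, 4, 5, 7, 8, 9, 11, 12, 14, 15}
Step 12: union(6, 4) -> merged; set of 6 now {0, 4, 5, 6, 7, 8, 9, 11, 12, 14, 15}
Step 13: union(11, 12) -> already same set; set of 11 now {0, 4, 5, 6, 7, 8, 9, 11, 12, 14, 15}
Step 14: union(15, 14) -> already same set; set of 15 now {0, 4, 5, 6, 7, 8, 9, 11, 12, 14, 15}
Step 15: union(13, 15) -> merged; set of 13 now {0, 4, 5, 6, 7, 8, 9, 11, 12, 13, 14, 15}
Step 16: union(10, 15) -> merged; set of 10 now {0, 4, 5, 6, 7, 8, 9, 10, 11, 12, 13, 14, 15}
Step 17: union(14, 8) -> already same set; set of 14 now {0, 4, 5, 6, 7, 8, 9, 10, 11, 12, 13, 14, 15}
Step 18: union(2, 5) -> merged; set of 2 now {0, 2, 4, 5, 6, 7, 8, 9, 10, 11, 12, 13, 14, 15}
Step 19: union(13, 14) -> already same set; set of 13 now {0, 2, 4, 5, 6, 7, 8, 9, 10, 11, 12, 13, 14, 15}
Set of 4: {0, 2, 4, 5, 6, 7, 8, 9, 10, 11, 12, 13, 14, 15}; 15 is a member.

Answer: yes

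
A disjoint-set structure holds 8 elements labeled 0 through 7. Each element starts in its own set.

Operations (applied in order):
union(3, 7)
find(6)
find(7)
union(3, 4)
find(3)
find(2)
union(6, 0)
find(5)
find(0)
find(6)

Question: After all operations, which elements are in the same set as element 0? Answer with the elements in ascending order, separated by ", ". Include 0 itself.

Answer: 0, 6

Derivation:
Step 1: union(3, 7) -> merged; set of 3 now {3, 7}
Step 2: find(6) -> no change; set of 6 is {6}
Step 3: find(7) -> no change; set of 7 is {3, 7}
Step 4: union(3, 4) -> merged; set of 3 now {3, 4, 7}
Step 5: find(3) -> no change; set of 3 is {3, 4, 7}
Step 6: find(2) -> no change; set of 2 is {2}
Step 7: union(6, 0) -> merged; set of 6 now {0, 6}
Step 8: find(5) -> no change; set of 5 is {5}
Step 9: find(0) -> no change; set of 0 is {0, 6}
Step 10: find(6) -> no change; set of 6 is {0, 6}
Component of 0: {0, 6}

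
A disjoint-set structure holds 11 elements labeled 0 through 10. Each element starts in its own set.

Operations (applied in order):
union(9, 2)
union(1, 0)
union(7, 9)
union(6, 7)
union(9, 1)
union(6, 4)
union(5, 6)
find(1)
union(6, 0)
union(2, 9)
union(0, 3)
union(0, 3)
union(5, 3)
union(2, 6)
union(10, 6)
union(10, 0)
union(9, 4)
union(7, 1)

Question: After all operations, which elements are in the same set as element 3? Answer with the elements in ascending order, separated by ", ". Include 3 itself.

Answer: 0, 1, 2, 3, 4, 5, 6, 7, 9, 10

Derivation:
Step 1: union(9, 2) -> merged; set of 9 now {2, 9}
Step 2: union(1, 0) -> merged; set of 1 now {0, 1}
Step 3: union(7, 9) -> merged; set of 7 now {2, 7, 9}
Step 4: union(6, 7) -> merged; set of 6 now {2, 6, 7, 9}
Step 5: union(9, 1) -> merged; set of 9 now {0, 1, 2, 6, 7, 9}
Step 6: union(6, 4) -> merged; set of 6 now {0, 1, 2, 4, 6, 7, 9}
Step 7: union(5, 6) -> merged; set of 5 now {0, 1, 2, 4, 5, 6, 7, 9}
Step 8: find(1) -> no change; set of 1 is {0, 1, 2, 4, 5, 6, 7, 9}
Step 9: union(6, 0) -> already same set; set of 6 now {0, 1, 2, 4, 5, 6, 7, 9}
Step 10: union(2, 9) -> already same set; set of 2 now {0, 1, 2, 4, 5, 6, 7, 9}
Step 11: union(0, 3) -> merged; set of 0 now {0, 1, 2, 3, 4, 5, 6, 7, 9}
Step 12: union(0, 3) -> already same set; set of 0 now {0, 1, 2, 3, 4, 5, 6, 7, 9}
Step 13: union(5, 3) -> already same set; set of 5 now {0, 1, 2, 3, 4, 5, 6, 7, 9}
Step 14: union(2, 6) -> already same set; set of 2 now {0, 1, 2, 3, 4, 5, 6, 7, 9}
Step 15: union(10, 6) -> merged; set of 10 now {0, 1, 2, 3, 4, 5, 6, 7, 9, 10}
Step 16: union(10, 0) -> already same set; set of 10 now {0, 1, 2, 3, 4, 5, 6, 7, 9, 10}
Step 17: union(9, 4) -> already same set; set of 9 now {0, 1, 2, 3, 4, 5, 6, 7, 9, 10}
Step 18: union(7, 1) -> already same set; set of 7 now {0, 1, 2, 3, 4, 5, 6, 7, 9, 10}
Component of 3: {0, 1, 2, 3, 4, 5, 6, 7, 9, 10}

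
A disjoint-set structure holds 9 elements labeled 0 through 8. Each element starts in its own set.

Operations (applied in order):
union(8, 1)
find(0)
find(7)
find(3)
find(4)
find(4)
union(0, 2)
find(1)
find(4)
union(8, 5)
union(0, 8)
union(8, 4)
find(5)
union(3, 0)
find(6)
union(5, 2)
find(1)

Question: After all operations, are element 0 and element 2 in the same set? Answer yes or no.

Step 1: union(8, 1) -> merged; set of 8 now {1, 8}
Step 2: find(0) -> no change; set of 0 is {0}
Step 3: find(7) -> no change; set of 7 is {7}
Step 4: find(3) -> no change; set of 3 is {3}
Step 5: find(4) -> no change; set of 4 is {4}
Step 6: find(4) -> no change; set of 4 is {4}
Step 7: union(0, 2) -> merged; set of 0 now {0, 2}
Step 8: find(1) -> no change; set of 1 is {1, 8}
Step 9: find(4) -> no change; set of 4 is {4}
Step 10: union(8, 5) -> merged; set of 8 now {1, 5, 8}
Step 11: union(0, 8) -> merged; set of 0 now {0, 1, 2, 5, 8}
Step 12: union(8, 4) -> merged; set of 8 now {0, 1, 2, 4, 5, 8}
Step 13: find(5) -> no change; set of 5 is {0, 1, 2, 4, 5, 8}
Step 14: union(3, 0) -> merged; set of 3 now {0, 1, 2, 3, 4, 5, 8}
Step 15: find(6) -> no change; set of 6 is {6}
Step 16: union(5, 2) -> already same set; set of 5 now {0, 1, 2, 3, 4, 5, 8}
Step 17: find(1) -> no change; set of 1 is {0, 1, 2, 3, 4, 5, 8}
Set of 0: {0, 1, 2, 3, 4, 5, 8}; 2 is a member.

Answer: yes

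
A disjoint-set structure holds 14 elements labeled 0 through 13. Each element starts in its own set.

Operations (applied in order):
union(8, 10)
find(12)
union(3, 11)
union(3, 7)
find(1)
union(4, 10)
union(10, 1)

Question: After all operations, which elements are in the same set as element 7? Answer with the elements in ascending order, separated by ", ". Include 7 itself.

Step 1: union(8, 10) -> merged; set of 8 now {8, 10}
Step 2: find(12) -> no change; set of 12 is {12}
Step 3: union(3, 11) -> merged; set of 3 now {3, 11}
Step 4: union(3, 7) -> merged; set of 3 now {3, 7, 11}
Step 5: find(1) -> no change; set of 1 is {1}
Step 6: union(4, 10) -> merged; set of 4 now {4, 8, 10}
Step 7: union(10, 1) -> merged; set of 10 now {1, 4, 8, 10}
Component of 7: {3, 7, 11}

Answer: 3, 7, 11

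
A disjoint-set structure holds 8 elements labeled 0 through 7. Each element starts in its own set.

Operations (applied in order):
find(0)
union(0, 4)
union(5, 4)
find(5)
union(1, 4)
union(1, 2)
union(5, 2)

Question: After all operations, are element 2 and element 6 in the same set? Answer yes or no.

Step 1: find(0) -> no change; set of 0 is {0}
Step 2: union(0, 4) -> merged; set of 0 now {0, 4}
Step 3: union(5, 4) -> merged; set of 5 now {0, 4, 5}
Step 4: find(5) -> no change; set of 5 is {0, 4, 5}
Step 5: union(1, 4) -> merged; set of 1 now {0, 1, 4, 5}
Step 6: union(1, 2) -> merged; set of 1 now {0, 1, 2, 4, 5}
Step 7: union(5, 2) -> already same set; set of 5 now {0, 1, 2, 4, 5}
Set of 2: {0, 1, 2, 4, 5}; 6 is not a member.

Answer: no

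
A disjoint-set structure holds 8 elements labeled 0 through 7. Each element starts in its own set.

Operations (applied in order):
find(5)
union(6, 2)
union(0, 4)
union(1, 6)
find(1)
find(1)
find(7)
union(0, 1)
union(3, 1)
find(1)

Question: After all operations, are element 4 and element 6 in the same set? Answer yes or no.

Step 1: find(5) -> no change; set of 5 is {5}
Step 2: union(6, 2) -> merged; set of 6 now {2, 6}
Step 3: union(0, 4) -> merged; set of 0 now {0, 4}
Step 4: union(1, 6) -> merged; set of 1 now {1, 2, 6}
Step 5: find(1) -> no change; set of 1 is {1, 2, 6}
Step 6: find(1) -> no change; set of 1 is {1, 2, 6}
Step 7: find(7) -> no change; set of 7 is {7}
Step 8: union(0, 1) -> merged; set of 0 now {0, 1, 2, 4, 6}
Step 9: union(3, 1) -> merged; set of 3 now {0, 1, 2, 3, 4, 6}
Step 10: find(1) -> no change; set of 1 is {0, 1, 2, 3, 4, 6}
Set of 4: {0, 1, 2, 3, 4, 6}; 6 is a member.

Answer: yes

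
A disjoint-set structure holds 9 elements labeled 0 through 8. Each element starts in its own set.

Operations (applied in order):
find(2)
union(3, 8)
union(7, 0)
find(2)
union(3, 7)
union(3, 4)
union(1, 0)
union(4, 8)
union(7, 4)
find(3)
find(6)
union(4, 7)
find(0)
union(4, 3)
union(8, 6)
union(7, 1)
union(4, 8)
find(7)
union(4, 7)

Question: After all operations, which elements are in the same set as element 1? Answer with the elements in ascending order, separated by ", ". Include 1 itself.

Answer: 0, 1, 3, 4, 6, 7, 8

Derivation:
Step 1: find(2) -> no change; set of 2 is {2}
Step 2: union(3, 8) -> merged; set of 3 now {3, 8}
Step 3: union(7, 0) -> merged; set of 7 now {0, 7}
Step 4: find(2) -> no change; set of 2 is {2}
Step 5: union(3, 7) -> merged; set of 3 now {0, 3, 7, 8}
Step 6: union(3, 4) -> merged; set of 3 now {0, 3, 4, 7, 8}
Step 7: union(1, 0) -> merged; set of 1 now {0, 1, 3, 4, 7, 8}
Step 8: union(4, 8) -> already same set; set of 4 now {0, 1, 3, 4, 7, 8}
Step 9: union(7, 4) -> already same set; set of 7 now {0, 1, 3, 4, 7, 8}
Step 10: find(3) -> no change; set of 3 is {0, 1, 3, 4, 7, 8}
Step 11: find(6) -> no change; set of 6 is {6}
Step 12: union(4, 7) -> already same set; set of 4 now {0, 1, 3, 4, 7, 8}
Step 13: find(0) -> no change; set of 0 is {0, 1, 3, 4, 7, 8}
Step 14: union(4, 3) -> already same set; set of 4 now {0, 1, 3, 4, 7, 8}
Step 15: union(8, 6) -> merged; set of 8 now {0, 1, 3, 4, 6, 7, 8}
Step 16: union(7, 1) -> already same set; set of 7 now {0, 1, 3, 4, 6, 7, 8}
Step 17: union(4, 8) -> already same set; set of 4 now {0, 1, 3, 4, 6, 7, 8}
Step 18: find(7) -> no change; set of 7 is {0, 1, 3, 4, 6, 7, 8}
Step 19: union(4, 7) -> already same set; set of 4 now {0, 1, 3, 4, 6, 7, 8}
Component of 1: {0, 1, 3, 4, 6, 7, 8}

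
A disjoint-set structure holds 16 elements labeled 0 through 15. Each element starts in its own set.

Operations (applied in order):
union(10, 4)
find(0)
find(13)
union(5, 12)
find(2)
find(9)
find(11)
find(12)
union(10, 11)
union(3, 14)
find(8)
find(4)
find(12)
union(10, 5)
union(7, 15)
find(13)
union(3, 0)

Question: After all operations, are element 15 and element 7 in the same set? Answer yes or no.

Step 1: union(10, 4) -> merged; set of 10 now {4, 10}
Step 2: find(0) -> no change; set of 0 is {0}
Step 3: find(13) -> no change; set of 13 is {13}
Step 4: union(5, 12) -> merged; set of 5 now {5, 12}
Step 5: find(2) -> no change; set of 2 is {2}
Step 6: find(9) -> no change; set of 9 is {9}
Step 7: find(11) -> no change; set of 11 is {11}
Step 8: find(12) -> no change; set of 12 is {5, 12}
Step 9: union(10, 11) -> merged; set of 10 now {4, 10, 11}
Step 10: union(3, 14) -> merged; set of 3 now {3, 14}
Step 11: find(8) -> no change; set of 8 is {8}
Step 12: find(4) -> no change; set of 4 is {4, 10, 11}
Step 13: find(12) -> no change; set of 12 is {5, 12}
Step 14: union(10, 5) -> merged; set of 10 now {4, 5, 10, 11, 12}
Step 15: union(7, 15) -> merged; set of 7 now {7, 15}
Step 16: find(13) -> no change; set of 13 is {13}
Step 17: union(3, 0) -> merged; set of 3 now {0, 3, 14}
Set of 15: {7, 15}; 7 is a member.

Answer: yes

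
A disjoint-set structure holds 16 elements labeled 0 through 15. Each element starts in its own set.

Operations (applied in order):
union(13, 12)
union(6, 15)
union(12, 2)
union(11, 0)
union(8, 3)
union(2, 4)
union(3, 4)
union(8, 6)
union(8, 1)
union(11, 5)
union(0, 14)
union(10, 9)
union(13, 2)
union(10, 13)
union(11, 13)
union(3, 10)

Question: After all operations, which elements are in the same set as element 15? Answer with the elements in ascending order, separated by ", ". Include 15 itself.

Step 1: union(13, 12) -> merged; set of 13 now {12, 13}
Step 2: union(6, 15) -> merged; set of 6 now {6, 15}
Step 3: union(12, 2) -> merged; set of 12 now {2, 12, 13}
Step 4: union(11, 0) -> merged; set of 11 now {0, 11}
Step 5: union(8, 3) -> merged; set of 8 now {3, 8}
Step 6: union(2, 4) -> merged; set of 2 now {2, 4, 12, 13}
Step 7: union(3, 4) -> merged; set of 3 now {2, 3, 4, 8, 12, 13}
Step 8: union(8, 6) -> merged; set of 8 now {2, 3, 4, 6, 8, 12, 13, 15}
Step 9: union(8, 1) -> merged; set of 8 now {1, 2, 3, 4, 6, 8, 12, 13, 15}
Step 10: union(11, 5) -> merged; set of 11 now {0, 5, 11}
Step 11: union(0, 14) -> merged; set of 0 now {0, 5, 11, 14}
Step 12: union(10, 9) -> merged; set of 10 now {9, 10}
Step 13: union(13, 2) -> already same set; set of 13 now {1, 2, 3, 4, 6, 8, 12, 13, 15}
Step 14: union(10, 13) -> merged; set of 10 now {1, 2, 3, 4, 6, 8, 9, 10, 12, 13, 15}
Step 15: union(11, 13) -> merged; set of 11 now {0, 1, 2, 3, 4, 5, 6, 8, 9, 10, 11, 12, 13, 14, 15}
Step 16: union(3, 10) -> already same set; set of 3 now {0, 1, 2, 3, 4, 5, 6, 8, 9, 10, 11, 12, 13, 14, 15}
Component of 15: {0, 1, 2, 3, 4, 5, 6, 8, 9, 10, 11, 12, 13, 14, 15}

Answer: 0, 1, 2, 3, 4, 5, 6, 8, 9, 10, 11, 12, 13, 14, 15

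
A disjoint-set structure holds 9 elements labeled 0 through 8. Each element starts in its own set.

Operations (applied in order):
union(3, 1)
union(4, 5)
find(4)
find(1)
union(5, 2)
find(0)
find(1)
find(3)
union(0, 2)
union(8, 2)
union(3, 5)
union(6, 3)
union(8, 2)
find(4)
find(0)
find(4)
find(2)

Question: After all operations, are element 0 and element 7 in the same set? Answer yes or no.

Step 1: union(3, 1) -> merged; set of 3 now {1, 3}
Step 2: union(4, 5) -> merged; set of 4 now {4, 5}
Step 3: find(4) -> no change; set of 4 is {4, 5}
Step 4: find(1) -> no change; set of 1 is {1, 3}
Step 5: union(5, 2) -> merged; set of 5 now {2, 4, 5}
Step 6: find(0) -> no change; set of 0 is {0}
Step 7: find(1) -> no change; set of 1 is {1, 3}
Step 8: find(3) -> no change; set of 3 is {1, 3}
Step 9: union(0, 2) -> merged; set of 0 now {0, 2, 4, 5}
Step 10: union(8, 2) -> merged; set of 8 now {0, 2, 4, 5, 8}
Step 11: union(3, 5) -> merged; set of 3 now {0, 1, 2, 3, 4, 5, 8}
Step 12: union(6, 3) -> merged; set of 6 now {0, 1, 2, 3, 4, 5, 6, 8}
Step 13: union(8, 2) -> already same set; set of 8 now {0, 1, 2, 3, 4, 5, 6, 8}
Step 14: find(4) -> no change; set of 4 is {0, 1, 2, 3, 4, 5, 6, 8}
Step 15: find(0) -> no change; set of 0 is {0, 1, 2, 3, 4, 5, 6, 8}
Step 16: find(4) -> no change; set of 4 is {0, 1, 2, 3, 4, 5, 6, 8}
Step 17: find(2) -> no change; set of 2 is {0, 1, 2, 3, 4, 5, 6, 8}
Set of 0: {0, 1, 2, 3, 4, 5, 6, 8}; 7 is not a member.

Answer: no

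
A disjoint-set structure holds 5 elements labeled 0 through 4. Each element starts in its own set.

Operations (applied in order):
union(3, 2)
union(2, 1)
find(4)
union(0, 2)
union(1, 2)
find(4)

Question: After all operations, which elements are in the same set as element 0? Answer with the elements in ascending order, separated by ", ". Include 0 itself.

Answer: 0, 1, 2, 3

Derivation:
Step 1: union(3, 2) -> merged; set of 3 now {2, 3}
Step 2: union(2, 1) -> merged; set of 2 now {1, 2, 3}
Step 3: find(4) -> no change; set of 4 is {4}
Step 4: union(0, 2) -> merged; set of 0 now {0, 1, 2, 3}
Step 5: union(1, 2) -> already same set; set of 1 now {0, 1, 2, 3}
Step 6: find(4) -> no change; set of 4 is {4}
Component of 0: {0, 1, 2, 3}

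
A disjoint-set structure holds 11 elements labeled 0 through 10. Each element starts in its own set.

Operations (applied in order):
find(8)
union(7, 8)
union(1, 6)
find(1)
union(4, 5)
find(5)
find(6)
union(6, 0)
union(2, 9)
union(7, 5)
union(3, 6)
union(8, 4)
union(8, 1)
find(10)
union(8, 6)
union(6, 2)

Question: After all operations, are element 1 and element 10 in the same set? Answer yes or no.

Answer: no

Derivation:
Step 1: find(8) -> no change; set of 8 is {8}
Step 2: union(7, 8) -> merged; set of 7 now {7, 8}
Step 3: union(1, 6) -> merged; set of 1 now {1, 6}
Step 4: find(1) -> no change; set of 1 is {1, 6}
Step 5: union(4, 5) -> merged; set of 4 now {4, 5}
Step 6: find(5) -> no change; set of 5 is {4, 5}
Step 7: find(6) -> no change; set of 6 is {1, 6}
Step 8: union(6, 0) -> merged; set of 6 now {0, 1, 6}
Step 9: union(2, 9) -> merged; set of 2 now {2, 9}
Step 10: union(7, 5) -> merged; set of 7 now {4, 5, 7, 8}
Step 11: union(3, 6) -> merged; set of 3 now {0, 1, 3, 6}
Step 12: union(8, 4) -> already same set; set of 8 now {4, 5, 7, 8}
Step 13: union(8, 1) -> merged; set of 8 now {0, 1, 3, 4, 5, 6, 7, 8}
Step 14: find(10) -> no change; set of 10 is {10}
Step 15: union(8, 6) -> already same set; set of 8 now {0, 1, 3, 4, 5, 6, 7, 8}
Step 16: union(6, 2) -> merged; set of 6 now {0, 1, 2, 3, 4, 5, 6, 7, 8, 9}
Set of 1: {0, 1, 2, 3, 4, 5, 6, 7, 8, 9}; 10 is not a member.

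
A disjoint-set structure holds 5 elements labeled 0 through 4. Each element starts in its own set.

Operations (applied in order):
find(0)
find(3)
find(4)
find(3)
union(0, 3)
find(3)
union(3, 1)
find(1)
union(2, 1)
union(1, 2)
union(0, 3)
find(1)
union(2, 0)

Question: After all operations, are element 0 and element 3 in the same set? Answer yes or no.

Step 1: find(0) -> no change; set of 0 is {0}
Step 2: find(3) -> no change; set of 3 is {3}
Step 3: find(4) -> no change; set of 4 is {4}
Step 4: find(3) -> no change; set of 3 is {3}
Step 5: union(0, 3) -> merged; set of 0 now {0, 3}
Step 6: find(3) -> no change; set of 3 is {0, 3}
Step 7: union(3, 1) -> merged; set of 3 now {0, 1, 3}
Step 8: find(1) -> no change; set of 1 is {0, 1, 3}
Step 9: union(2, 1) -> merged; set of 2 now {0, 1, 2, 3}
Step 10: union(1, 2) -> already same set; set of 1 now {0, 1, 2, 3}
Step 11: union(0, 3) -> already same set; set of 0 now {0, 1, 2, 3}
Step 12: find(1) -> no change; set of 1 is {0, 1, 2, 3}
Step 13: union(2, 0) -> already same set; set of 2 now {0, 1, 2, 3}
Set of 0: {0, 1, 2, 3}; 3 is a member.

Answer: yes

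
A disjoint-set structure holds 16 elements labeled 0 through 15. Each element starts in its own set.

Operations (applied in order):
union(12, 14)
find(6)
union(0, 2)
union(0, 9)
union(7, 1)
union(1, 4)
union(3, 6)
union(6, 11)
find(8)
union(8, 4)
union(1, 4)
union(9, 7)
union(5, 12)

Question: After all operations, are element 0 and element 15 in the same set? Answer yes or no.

Answer: no

Derivation:
Step 1: union(12, 14) -> merged; set of 12 now {12, 14}
Step 2: find(6) -> no change; set of 6 is {6}
Step 3: union(0, 2) -> merged; set of 0 now {0, 2}
Step 4: union(0, 9) -> merged; set of 0 now {0, 2, 9}
Step 5: union(7, 1) -> merged; set of 7 now {1, 7}
Step 6: union(1, 4) -> merged; set of 1 now {1, 4, 7}
Step 7: union(3, 6) -> merged; set of 3 now {3, 6}
Step 8: union(6, 11) -> merged; set of 6 now {3, 6, 11}
Step 9: find(8) -> no change; set of 8 is {8}
Step 10: union(8, 4) -> merged; set of 8 now {1, 4, 7, 8}
Step 11: union(1, 4) -> already same set; set of 1 now {1, 4, 7, 8}
Step 12: union(9, 7) -> merged; set of 9 now {0, 1, 2, 4, 7, 8, 9}
Step 13: union(5, 12) -> merged; set of 5 now {5, 12, 14}
Set of 0: {0, 1, 2, 4, 7, 8, 9}; 15 is not a member.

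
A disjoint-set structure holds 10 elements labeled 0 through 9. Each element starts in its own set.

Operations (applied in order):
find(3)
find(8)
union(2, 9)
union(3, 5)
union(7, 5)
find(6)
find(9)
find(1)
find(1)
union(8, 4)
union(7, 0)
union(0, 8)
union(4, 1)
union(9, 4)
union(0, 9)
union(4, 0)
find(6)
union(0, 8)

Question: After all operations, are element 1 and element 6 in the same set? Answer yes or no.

Step 1: find(3) -> no change; set of 3 is {3}
Step 2: find(8) -> no change; set of 8 is {8}
Step 3: union(2, 9) -> merged; set of 2 now {2, 9}
Step 4: union(3, 5) -> merged; set of 3 now {3, 5}
Step 5: union(7, 5) -> merged; set of 7 now {3, 5, 7}
Step 6: find(6) -> no change; set of 6 is {6}
Step 7: find(9) -> no change; set of 9 is {2, 9}
Step 8: find(1) -> no change; set of 1 is {1}
Step 9: find(1) -> no change; set of 1 is {1}
Step 10: union(8, 4) -> merged; set of 8 now {4, 8}
Step 11: union(7, 0) -> merged; set of 7 now {0, 3, 5, 7}
Step 12: union(0, 8) -> merged; set of 0 now {0, 3, 4, 5, 7, 8}
Step 13: union(4, 1) -> merged; set of 4 now {0, 1, 3, 4, 5, 7, 8}
Step 14: union(9, 4) -> merged; set of 9 now {0, 1, 2, 3, 4, 5, 7, 8, 9}
Step 15: union(0, 9) -> already same set; set of 0 now {0, 1, 2, 3, 4, 5, 7, 8, 9}
Step 16: union(4, 0) -> already same set; set of 4 now {0, 1, 2, 3, 4, 5, 7, 8, 9}
Step 17: find(6) -> no change; set of 6 is {6}
Step 18: union(0, 8) -> already same set; set of 0 now {0, 1, 2, 3, 4, 5, 7, 8, 9}
Set of 1: {0, 1, 2, 3, 4, 5, 7, 8, 9}; 6 is not a member.

Answer: no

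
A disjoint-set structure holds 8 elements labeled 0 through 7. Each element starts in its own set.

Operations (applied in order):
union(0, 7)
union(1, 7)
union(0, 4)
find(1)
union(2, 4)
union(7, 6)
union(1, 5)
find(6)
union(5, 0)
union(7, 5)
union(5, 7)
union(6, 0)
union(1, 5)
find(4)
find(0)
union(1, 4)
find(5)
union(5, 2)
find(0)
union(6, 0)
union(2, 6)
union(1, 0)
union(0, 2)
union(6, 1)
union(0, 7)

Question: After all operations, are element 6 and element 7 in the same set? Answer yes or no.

Step 1: union(0, 7) -> merged; set of 0 now {0, 7}
Step 2: union(1, 7) -> merged; set of 1 now {0, 1, 7}
Step 3: union(0, 4) -> merged; set of 0 now {0, 1, 4, 7}
Step 4: find(1) -> no change; set of 1 is {0, 1, 4, 7}
Step 5: union(2, 4) -> merged; set of 2 now {0, 1, 2, 4, 7}
Step 6: union(7, 6) -> merged; set of 7 now {0, 1, 2, 4, 6, 7}
Step 7: union(1, 5) -> merged; set of 1 now {0, 1, 2, 4, 5, 6, 7}
Step 8: find(6) -> no change; set of 6 is {0, 1, 2, 4, 5, 6, 7}
Step 9: union(5, 0) -> already same set; set of 5 now {0, 1, 2, 4, 5, 6, 7}
Step 10: union(7, 5) -> already same set; set of 7 now {0, 1, 2, 4, 5, 6, 7}
Step 11: union(5, 7) -> already same set; set of 5 now {0, 1, 2, 4, 5, 6, 7}
Step 12: union(6, 0) -> already same set; set of 6 now {0, 1, 2, 4, 5, 6, 7}
Step 13: union(1, 5) -> already same set; set of 1 now {0, 1, 2, 4, 5, 6, 7}
Step 14: find(4) -> no change; set of 4 is {0, 1, 2, 4, 5, 6, 7}
Step 15: find(0) -> no change; set of 0 is {0, 1, 2, 4, 5, 6, 7}
Step 16: union(1, 4) -> already same set; set of 1 now {0, 1, 2, 4, 5, 6, 7}
Step 17: find(5) -> no change; set of 5 is {0, 1, 2, 4, 5, 6, 7}
Step 18: union(5, 2) -> already same set; set of 5 now {0, 1, 2, 4, 5, 6, 7}
Step 19: find(0) -> no change; set of 0 is {0, 1, 2, 4, 5, 6, 7}
Step 20: union(6, 0) -> already same set; set of 6 now {0, 1, 2, 4, 5, 6, 7}
Step 21: union(2, 6) -> already same set; set of 2 now {0, 1, 2, 4, 5, 6, 7}
Step 22: union(1, 0) -> already same set; set of 1 now {0, 1, 2, 4, 5, 6, 7}
Step 23: union(0, 2) -> already same set; set of 0 now {0, 1, 2, 4, 5, 6, 7}
Step 24: union(6, 1) -> already same set; set of 6 now {0, 1, 2, 4, 5, 6, 7}
Step 25: union(0, 7) -> already same set; set of 0 now {0, 1, 2, 4, 5, 6, 7}
Set of 6: {0, 1, 2, 4, 5, 6, 7}; 7 is a member.

Answer: yes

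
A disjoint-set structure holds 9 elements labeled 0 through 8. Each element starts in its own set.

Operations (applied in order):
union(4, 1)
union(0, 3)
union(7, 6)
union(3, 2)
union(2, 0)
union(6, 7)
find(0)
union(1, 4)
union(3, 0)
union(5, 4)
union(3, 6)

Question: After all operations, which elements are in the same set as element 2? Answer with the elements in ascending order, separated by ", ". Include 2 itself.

Answer: 0, 2, 3, 6, 7

Derivation:
Step 1: union(4, 1) -> merged; set of 4 now {1, 4}
Step 2: union(0, 3) -> merged; set of 0 now {0, 3}
Step 3: union(7, 6) -> merged; set of 7 now {6, 7}
Step 4: union(3, 2) -> merged; set of 3 now {0, 2, 3}
Step 5: union(2, 0) -> already same set; set of 2 now {0, 2, 3}
Step 6: union(6, 7) -> already same set; set of 6 now {6, 7}
Step 7: find(0) -> no change; set of 0 is {0, 2, 3}
Step 8: union(1, 4) -> already same set; set of 1 now {1, 4}
Step 9: union(3, 0) -> already same set; set of 3 now {0, 2, 3}
Step 10: union(5, 4) -> merged; set of 5 now {1, 4, 5}
Step 11: union(3, 6) -> merged; set of 3 now {0, 2, 3, 6, 7}
Component of 2: {0, 2, 3, 6, 7}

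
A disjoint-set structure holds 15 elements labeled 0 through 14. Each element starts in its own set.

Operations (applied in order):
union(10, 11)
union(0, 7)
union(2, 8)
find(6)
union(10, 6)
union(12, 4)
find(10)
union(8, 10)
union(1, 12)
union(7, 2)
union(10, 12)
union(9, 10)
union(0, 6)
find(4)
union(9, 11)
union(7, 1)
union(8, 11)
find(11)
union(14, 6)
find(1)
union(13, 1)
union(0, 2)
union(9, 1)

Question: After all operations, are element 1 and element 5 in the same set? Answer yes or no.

Step 1: union(10, 11) -> merged; set of 10 now {10, 11}
Step 2: union(0, 7) -> merged; set of 0 now {0, 7}
Step 3: union(2, 8) -> merged; set of 2 now {2, 8}
Step 4: find(6) -> no change; set of 6 is {6}
Step 5: union(10, 6) -> merged; set of 10 now {6, 10, 11}
Step 6: union(12, 4) -> merged; set of 12 now {4, 12}
Step 7: find(10) -> no change; set of 10 is {6, 10, 11}
Step 8: union(8, 10) -> merged; set of 8 now {2, 6, 8, 10, 11}
Step 9: union(1, 12) -> merged; set of 1 now {1, 4, 12}
Step 10: union(7, 2) -> merged; set of 7 now {0, 2, 6, 7, 8, 10, 11}
Step 11: union(10, 12) -> merged; set of 10 now {0, 1, 2, 4, 6, 7, 8, 10, 11, 12}
Step 12: union(9, 10) -> merged; set of 9 now {0, 1, 2, 4, 6, 7, 8, 9, 10, 11, 12}
Step 13: union(0, 6) -> already same set; set of 0 now {0, 1, 2, 4, 6, 7, 8, 9, 10, 11, 12}
Step 14: find(4) -> no change; set of 4 is {0, 1, 2, 4, 6, 7, 8, 9, 10, 11, 12}
Step 15: union(9, 11) -> already same set; set of 9 now {0, 1, 2, 4, 6, 7, 8, 9, 10, 11, 12}
Step 16: union(7, 1) -> already same set; set of 7 now {0, 1, 2, 4, 6, 7, 8, 9, 10, 11, 12}
Step 17: union(8, 11) -> already same set; set of 8 now {0, 1, 2, 4, 6, 7, 8, 9, 10, 11, 12}
Step 18: find(11) -> no change; set of 11 is {0, 1, 2, 4, 6, 7, 8, 9, 10, 11, 12}
Step 19: union(14, 6) -> merged; set of 14 now {0, 1, 2, 4, 6, 7, 8, 9, 10, 11, 12, 14}
Step 20: find(1) -> no change; set of 1 is {0, 1, 2, 4, 6, 7, 8, 9, 10, 11, 12, 14}
Step 21: union(13, 1) -> merged; set of 13 now {0, 1, 2, 4, 6, 7, 8, 9, 10, 11, 12, 13, 14}
Step 22: union(0, 2) -> already same set; set of 0 now {0, 1, 2, 4, 6, 7, 8, 9, 10, 11, 12, 13, 14}
Step 23: union(9, 1) -> already same set; set of 9 now {0, 1, 2, 4, 6, 7, 8, 9, 10, 11, 12, 13, 14}
Set of 1: {0, 1, 2, 4, 6, 7, 8, 9, 10, 11, 12, 13, 14}; 5 is not a member.

Answer: no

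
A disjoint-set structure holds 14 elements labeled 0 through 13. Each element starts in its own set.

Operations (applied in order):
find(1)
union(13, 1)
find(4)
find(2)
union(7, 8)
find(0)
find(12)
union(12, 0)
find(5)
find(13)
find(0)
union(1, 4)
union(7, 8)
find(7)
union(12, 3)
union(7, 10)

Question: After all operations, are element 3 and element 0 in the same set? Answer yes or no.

Answer: yes

Derivation:
Step 1: find(1) -> no change; set of 1 is {1}
Step 2: union(13, 1) -> merged; set of 13 now {1, 13}
Step 3: find(4) -> no change; set of 4 is {4}
Step 4: find(2) -> no change; set of 2 is {2}
Step 5: union(7, 8) -> merged; set of 7 now {7, 8}
Step 6: find(0) -> no change; set of 0 is {0}
Step 7: find(12) -> no change; set of 12 is {12}
Step 8: union(12, 0) -> merged; set of 12 now {0, 12}
Step 9: find(5) -> no change; set of 5 is {5}
Step 10: find(13) -> no change; set of 13 is {1, 13}
Step 11: find(0) -> no change; set of 0 is {0, 12}
Step 12: union(1, 4) -> merged; set of 1 now {1, 4, 13}
Step 13: union(7, 8) -> already same set; set of 7 now {7, 8}
Step 14: find(7) -> no change; set of 7 is {7, 8}
Step 15: union(12, 3) -> merged; set of 12 now {0, 3, 12}
Step 16: union(7, 10) -> merged; set of 7 now {7, 8, 10}
Set of 3: {0, 3, 12}; 0 is a member.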